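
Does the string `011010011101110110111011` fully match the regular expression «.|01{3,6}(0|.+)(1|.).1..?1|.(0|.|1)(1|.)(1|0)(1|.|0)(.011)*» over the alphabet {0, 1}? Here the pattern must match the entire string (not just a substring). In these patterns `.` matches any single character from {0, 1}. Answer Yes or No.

No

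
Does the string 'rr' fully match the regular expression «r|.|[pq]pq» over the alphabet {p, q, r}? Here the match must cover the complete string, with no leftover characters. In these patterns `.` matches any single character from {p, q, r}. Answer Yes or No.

No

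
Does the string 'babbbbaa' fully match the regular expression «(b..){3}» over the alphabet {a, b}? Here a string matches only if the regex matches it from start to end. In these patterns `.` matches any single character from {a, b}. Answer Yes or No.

No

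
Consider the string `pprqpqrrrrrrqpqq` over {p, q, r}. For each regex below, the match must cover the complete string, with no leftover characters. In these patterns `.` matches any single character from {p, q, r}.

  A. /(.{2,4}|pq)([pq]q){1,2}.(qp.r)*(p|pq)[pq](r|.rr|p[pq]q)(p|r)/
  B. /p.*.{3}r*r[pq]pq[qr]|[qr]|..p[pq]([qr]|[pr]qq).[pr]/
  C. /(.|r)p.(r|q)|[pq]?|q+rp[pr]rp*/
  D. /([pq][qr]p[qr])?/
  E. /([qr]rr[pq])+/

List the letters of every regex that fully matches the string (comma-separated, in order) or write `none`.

B

A → no match
B → match
C → no match
D → no match
E → no match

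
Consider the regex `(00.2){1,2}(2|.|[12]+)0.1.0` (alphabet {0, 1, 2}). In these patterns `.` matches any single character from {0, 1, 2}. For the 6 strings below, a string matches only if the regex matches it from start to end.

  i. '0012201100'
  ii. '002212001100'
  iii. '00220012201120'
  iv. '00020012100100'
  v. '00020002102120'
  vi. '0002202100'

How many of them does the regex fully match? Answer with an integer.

5

i → match
ii → no match
iii → match
iv → match
v → match
vi → match
Total matched: 5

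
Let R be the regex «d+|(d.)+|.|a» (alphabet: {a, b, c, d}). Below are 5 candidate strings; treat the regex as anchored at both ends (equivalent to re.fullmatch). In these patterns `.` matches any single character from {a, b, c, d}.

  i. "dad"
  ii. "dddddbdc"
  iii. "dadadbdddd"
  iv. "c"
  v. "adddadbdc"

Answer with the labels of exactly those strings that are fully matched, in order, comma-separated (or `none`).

i → no match
ii → match
iii → match
iv → match
v → no match

ii, iii, iv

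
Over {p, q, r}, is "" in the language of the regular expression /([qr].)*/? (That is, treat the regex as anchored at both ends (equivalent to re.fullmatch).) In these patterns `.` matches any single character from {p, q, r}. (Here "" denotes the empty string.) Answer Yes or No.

Yes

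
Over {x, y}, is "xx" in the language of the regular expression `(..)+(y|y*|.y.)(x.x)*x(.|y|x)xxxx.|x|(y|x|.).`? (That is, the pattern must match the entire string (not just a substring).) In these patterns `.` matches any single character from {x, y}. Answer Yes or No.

Yes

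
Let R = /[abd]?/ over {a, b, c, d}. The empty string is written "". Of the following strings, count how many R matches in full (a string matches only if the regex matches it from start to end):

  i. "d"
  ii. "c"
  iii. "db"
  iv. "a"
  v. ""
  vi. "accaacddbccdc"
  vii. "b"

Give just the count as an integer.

i → match
ii → no match
iii → no match
iv → match
v → match
vi → no match
vii → match
Total matched: 4

4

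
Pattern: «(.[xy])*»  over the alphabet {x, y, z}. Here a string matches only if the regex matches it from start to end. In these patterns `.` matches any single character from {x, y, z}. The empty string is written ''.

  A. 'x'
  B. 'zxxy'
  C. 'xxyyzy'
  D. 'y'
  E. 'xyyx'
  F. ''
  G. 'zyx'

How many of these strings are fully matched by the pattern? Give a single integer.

A → no match
B → match
C → match
D → no match
E → match
F → match
G → no match
Total matched: 4

4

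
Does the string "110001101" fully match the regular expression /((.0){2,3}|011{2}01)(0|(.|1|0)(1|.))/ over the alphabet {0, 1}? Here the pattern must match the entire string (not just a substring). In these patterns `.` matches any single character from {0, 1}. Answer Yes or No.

No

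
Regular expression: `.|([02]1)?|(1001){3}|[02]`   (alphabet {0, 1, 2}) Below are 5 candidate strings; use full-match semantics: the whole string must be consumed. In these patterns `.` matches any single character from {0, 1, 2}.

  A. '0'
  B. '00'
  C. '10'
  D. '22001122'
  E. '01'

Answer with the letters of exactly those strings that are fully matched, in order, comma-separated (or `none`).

A, E

A → match
B → no match
C → no match
D → no match
E → match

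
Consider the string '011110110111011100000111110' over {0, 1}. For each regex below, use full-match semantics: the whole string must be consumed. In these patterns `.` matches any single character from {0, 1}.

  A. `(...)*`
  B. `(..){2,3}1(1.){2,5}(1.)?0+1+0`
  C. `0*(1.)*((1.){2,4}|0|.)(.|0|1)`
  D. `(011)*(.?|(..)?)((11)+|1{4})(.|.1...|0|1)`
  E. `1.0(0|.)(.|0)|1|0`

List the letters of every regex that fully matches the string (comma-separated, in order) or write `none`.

A, B

A → match
B → match
C → no match
D → no match
E → no match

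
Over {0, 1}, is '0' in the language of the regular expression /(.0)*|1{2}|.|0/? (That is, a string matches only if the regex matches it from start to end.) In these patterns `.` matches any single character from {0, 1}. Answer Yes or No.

Yes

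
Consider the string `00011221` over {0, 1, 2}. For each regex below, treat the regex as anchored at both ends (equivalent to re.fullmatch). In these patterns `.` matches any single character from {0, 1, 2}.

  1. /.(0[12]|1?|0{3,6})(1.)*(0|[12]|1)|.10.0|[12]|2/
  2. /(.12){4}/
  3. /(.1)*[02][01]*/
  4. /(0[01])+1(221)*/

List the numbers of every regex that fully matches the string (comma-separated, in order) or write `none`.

4

1 → no match
2 → no match — must end with `12`
3 → no match
4 → match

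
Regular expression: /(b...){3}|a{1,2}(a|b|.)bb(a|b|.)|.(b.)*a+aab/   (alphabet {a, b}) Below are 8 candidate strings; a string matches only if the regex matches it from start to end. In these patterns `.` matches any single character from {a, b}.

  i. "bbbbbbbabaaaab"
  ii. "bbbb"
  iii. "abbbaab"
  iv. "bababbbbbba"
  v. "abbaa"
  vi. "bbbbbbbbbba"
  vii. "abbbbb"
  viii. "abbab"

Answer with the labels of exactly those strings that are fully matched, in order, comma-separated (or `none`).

i → no match
ii → no match
iii → no match
iv → no match
v → no match
vi → no match
vii → no match
viii → no match

none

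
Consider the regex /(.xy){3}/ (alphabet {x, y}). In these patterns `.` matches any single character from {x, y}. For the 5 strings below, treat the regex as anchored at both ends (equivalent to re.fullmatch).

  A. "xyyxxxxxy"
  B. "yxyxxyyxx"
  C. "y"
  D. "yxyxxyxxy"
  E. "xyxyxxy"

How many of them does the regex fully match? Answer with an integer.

A → no match
B → no match — must end with "xy"
C → no match — must end with "xy"
D → match
E → no match
Total matched: 1

1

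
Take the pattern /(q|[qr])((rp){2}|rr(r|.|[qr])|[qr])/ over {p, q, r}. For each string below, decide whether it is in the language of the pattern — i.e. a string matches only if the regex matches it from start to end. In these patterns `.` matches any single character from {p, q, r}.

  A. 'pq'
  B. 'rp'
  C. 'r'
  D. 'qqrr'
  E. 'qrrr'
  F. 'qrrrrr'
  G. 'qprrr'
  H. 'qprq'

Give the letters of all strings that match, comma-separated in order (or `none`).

A. 'pq' → no match
B. 'rp' → no match
C. 'r' → no match
D. 'qqrr' → no match
E. 'qrrr' → match
F. 'qrrrrr' → no match
G. 'qprrr' → no match
H. 'qprq' → no match

E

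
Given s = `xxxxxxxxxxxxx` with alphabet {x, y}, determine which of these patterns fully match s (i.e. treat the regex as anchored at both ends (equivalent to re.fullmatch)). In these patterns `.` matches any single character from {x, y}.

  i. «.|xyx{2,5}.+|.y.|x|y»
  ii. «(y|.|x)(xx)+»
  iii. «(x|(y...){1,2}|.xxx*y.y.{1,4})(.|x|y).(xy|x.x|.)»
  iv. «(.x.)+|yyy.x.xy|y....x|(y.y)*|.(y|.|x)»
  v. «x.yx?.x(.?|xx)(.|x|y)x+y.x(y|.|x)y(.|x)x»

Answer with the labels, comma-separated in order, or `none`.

ii

i → no match
ii → match
iii → no match
iv → no match
v → no match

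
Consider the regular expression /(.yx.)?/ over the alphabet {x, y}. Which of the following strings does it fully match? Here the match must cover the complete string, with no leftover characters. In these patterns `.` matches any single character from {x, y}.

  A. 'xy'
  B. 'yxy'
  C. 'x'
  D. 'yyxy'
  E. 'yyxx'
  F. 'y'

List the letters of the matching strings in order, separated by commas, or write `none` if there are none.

D, E

A → no match
B → no match
C → no match
D → match
E → match
F → no match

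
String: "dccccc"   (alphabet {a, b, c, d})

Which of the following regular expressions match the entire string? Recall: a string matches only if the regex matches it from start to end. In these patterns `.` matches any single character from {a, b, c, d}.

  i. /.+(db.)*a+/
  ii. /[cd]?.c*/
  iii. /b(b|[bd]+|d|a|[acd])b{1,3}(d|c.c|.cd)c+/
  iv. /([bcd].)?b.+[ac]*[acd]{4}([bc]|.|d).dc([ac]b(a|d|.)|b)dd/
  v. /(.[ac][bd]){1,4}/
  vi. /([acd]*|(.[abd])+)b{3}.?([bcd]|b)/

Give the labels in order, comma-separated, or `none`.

i → no match — must end with "a"
ii → match
iii → no match — must start with "b"
iv → no match — must end with "dd"
v → no match
vi → no match

ii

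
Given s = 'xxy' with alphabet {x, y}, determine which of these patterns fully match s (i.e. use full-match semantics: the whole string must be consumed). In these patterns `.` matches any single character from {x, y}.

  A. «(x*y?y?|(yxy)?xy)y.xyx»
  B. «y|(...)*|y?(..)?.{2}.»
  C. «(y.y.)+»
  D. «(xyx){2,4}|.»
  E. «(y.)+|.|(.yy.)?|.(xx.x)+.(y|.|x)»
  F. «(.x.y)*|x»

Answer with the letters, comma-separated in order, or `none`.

B

A → no match — must end with 'xyx'
B → match
C → no match — must start with 'y'
D → no match
E → no match
F → no match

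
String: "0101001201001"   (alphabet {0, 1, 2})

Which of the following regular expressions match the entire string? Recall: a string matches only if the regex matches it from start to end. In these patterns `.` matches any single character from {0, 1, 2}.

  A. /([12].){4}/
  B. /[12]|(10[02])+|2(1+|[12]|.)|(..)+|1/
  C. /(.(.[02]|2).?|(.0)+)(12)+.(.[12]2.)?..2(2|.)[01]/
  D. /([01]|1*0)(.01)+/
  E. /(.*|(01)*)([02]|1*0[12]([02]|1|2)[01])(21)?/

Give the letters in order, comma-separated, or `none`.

A → no match
B → no match
C → no match
D → match
E → no match

D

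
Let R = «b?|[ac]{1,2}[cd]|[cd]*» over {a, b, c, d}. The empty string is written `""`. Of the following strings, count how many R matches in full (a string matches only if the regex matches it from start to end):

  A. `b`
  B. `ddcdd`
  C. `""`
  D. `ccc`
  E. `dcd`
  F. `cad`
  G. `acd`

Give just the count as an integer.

7

A. `b` → match
B. `ddcdd` → match
C. `""` → match
D. `ccc` → match
E. `dcd` → match
F. `cad` → match
G. `acd` → match
Total matched: 7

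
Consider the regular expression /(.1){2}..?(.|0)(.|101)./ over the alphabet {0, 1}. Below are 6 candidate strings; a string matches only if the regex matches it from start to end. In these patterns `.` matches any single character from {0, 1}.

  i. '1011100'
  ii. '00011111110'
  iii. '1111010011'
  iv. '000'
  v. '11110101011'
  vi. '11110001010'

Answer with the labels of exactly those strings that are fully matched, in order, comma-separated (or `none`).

v, vi

i. '1011100' → no match
ii. '00011111110' → no match
iii. '1111010011' → no match
iv. '000' → no match
v. '11110101011' → match
vi. '11110001010' → match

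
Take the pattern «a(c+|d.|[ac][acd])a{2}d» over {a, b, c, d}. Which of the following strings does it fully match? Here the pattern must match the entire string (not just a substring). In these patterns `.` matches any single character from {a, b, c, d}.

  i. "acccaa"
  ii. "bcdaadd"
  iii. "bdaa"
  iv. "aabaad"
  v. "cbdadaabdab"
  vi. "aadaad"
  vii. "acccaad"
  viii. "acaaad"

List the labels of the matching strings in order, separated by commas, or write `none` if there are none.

vi, vii, viii

i → no match — must end with "ad"
ii → no match — must start with "a"
iii → no match — must start with "a"
iv → no match
v → no match — must start with "a"
vi → match
vii → match
viii → match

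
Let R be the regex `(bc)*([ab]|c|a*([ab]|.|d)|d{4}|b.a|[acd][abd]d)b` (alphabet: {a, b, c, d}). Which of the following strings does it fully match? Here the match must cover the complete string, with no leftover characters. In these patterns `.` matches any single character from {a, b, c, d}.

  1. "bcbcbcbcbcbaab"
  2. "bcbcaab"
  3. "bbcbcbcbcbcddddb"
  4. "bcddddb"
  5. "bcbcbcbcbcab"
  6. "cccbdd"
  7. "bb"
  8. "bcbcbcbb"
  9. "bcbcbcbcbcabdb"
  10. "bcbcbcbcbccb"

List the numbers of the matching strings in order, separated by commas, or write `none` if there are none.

1, 2, 4, 5, 7, 8, 9, 10

1 → match
2. "bcbcaab" → match
3 → no match
4. "bcddddb" → match
5. "bcbcbcbcbcab" → match
6. "cccbdd" → no match — must end with "b"
7. "bb" → match
8. "bcbcbcbb" → match
9 → match
10. "bcbcbcbcbccb" → match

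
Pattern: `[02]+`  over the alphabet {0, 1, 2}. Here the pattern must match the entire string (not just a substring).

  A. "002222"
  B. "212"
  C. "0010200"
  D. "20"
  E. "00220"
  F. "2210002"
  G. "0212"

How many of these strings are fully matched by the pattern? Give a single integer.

3

A. "002222" → match
B. "212" → no match
C. "0010200" → no match
D. "20" → match
E. "00220" → match
F. "2210002" → no match
G. "0212" → no match
Total matched: 3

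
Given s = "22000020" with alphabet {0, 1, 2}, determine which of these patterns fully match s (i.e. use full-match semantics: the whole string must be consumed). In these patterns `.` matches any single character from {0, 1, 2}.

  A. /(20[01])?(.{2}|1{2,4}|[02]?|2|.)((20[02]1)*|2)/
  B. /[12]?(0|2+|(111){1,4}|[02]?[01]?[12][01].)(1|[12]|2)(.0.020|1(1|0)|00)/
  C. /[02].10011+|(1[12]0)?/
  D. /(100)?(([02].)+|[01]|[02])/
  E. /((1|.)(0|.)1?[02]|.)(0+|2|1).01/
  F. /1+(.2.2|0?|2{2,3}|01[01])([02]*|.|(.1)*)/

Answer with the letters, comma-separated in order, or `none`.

B, D

A → no match
B → match
C → no match
D → match
E → no match — must end with "01"
F → no match — must start with "1"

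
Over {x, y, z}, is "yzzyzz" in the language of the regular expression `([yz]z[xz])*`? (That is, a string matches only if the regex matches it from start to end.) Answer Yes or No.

Yes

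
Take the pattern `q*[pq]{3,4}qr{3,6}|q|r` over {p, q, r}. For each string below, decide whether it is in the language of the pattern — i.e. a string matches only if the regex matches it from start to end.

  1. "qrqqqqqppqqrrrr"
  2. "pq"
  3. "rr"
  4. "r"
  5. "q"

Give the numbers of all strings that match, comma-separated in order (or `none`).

1 → no match
2. "pq" → no match
3. "rr" → no match
4. "r" → match
5. "q" → match

4, 5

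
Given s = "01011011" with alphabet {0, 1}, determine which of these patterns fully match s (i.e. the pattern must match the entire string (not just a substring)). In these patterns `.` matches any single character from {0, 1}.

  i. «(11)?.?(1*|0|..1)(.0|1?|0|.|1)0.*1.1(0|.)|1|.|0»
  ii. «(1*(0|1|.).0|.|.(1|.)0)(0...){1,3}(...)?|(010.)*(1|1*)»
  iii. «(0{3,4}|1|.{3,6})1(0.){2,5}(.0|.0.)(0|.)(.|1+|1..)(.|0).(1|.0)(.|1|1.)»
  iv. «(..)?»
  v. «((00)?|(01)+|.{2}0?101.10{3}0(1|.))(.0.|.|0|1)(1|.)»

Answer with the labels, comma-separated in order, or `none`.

i → match
ii → no match
iii → no match
iv → no match
v → match

i, v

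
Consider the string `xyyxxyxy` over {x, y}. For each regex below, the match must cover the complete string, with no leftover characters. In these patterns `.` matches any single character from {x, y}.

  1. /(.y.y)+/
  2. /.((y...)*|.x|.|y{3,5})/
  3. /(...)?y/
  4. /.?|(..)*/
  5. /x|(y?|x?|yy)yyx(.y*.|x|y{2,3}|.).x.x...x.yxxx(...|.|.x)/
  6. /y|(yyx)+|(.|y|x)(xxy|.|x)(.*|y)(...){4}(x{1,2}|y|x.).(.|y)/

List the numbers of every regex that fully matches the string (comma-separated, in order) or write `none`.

4

1 → no match
2 → no match
3 → no match
4 → match
5 → no match
6 → no match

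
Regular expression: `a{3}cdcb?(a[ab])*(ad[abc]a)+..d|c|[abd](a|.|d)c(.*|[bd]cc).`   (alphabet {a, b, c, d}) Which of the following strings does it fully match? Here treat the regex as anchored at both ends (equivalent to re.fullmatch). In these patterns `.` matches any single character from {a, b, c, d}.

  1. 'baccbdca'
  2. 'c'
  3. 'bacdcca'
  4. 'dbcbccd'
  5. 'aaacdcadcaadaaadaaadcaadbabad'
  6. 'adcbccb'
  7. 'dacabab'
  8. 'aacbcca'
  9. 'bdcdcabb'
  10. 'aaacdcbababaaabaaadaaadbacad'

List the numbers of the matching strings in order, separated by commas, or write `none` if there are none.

1, 2, 3, 4, 5, 6, 7, 8, 9, 10

1. 'baccbdca' → match
2. 'c' → match
3. 'bacdcca' → match
4. 'dbcbccd' → match
5 → match
6. 'adcbccb' → match
7. 'dacabab' → match
8. 'aacbcca' → match
9. 'bdcdcabb' → match
10 → match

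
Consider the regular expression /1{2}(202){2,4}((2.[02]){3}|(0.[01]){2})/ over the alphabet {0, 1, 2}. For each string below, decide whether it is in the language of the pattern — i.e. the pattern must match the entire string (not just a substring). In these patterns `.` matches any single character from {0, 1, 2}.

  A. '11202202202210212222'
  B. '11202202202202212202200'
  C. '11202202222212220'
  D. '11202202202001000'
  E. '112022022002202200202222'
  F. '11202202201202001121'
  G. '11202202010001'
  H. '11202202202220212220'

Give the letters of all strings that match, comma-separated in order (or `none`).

A, B, C, D, G, H

A → match
B → match
C → match
D → match
E → no match
F → no match
G → match
H → match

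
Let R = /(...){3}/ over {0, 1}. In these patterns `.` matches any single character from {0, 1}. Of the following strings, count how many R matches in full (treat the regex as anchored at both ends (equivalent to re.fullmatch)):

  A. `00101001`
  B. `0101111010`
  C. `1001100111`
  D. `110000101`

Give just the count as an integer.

1

A → no match
B → no match
C → no match
D → match
Total matched: 1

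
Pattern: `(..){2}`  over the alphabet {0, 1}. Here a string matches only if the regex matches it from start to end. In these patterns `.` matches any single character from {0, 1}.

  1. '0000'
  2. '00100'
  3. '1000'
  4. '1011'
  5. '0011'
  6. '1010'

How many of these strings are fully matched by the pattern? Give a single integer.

5

1 → match
2 → no match
3 → match
4 → match
5 → match
6 → match
Total matched: 5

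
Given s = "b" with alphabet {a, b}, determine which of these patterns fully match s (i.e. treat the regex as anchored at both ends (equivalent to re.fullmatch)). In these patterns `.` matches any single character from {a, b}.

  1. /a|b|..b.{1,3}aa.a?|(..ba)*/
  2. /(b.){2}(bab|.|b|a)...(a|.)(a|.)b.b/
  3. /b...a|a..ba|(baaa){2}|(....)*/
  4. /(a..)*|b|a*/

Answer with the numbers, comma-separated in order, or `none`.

1 → match
2 → no match
3 → no match
4 → match

1, 4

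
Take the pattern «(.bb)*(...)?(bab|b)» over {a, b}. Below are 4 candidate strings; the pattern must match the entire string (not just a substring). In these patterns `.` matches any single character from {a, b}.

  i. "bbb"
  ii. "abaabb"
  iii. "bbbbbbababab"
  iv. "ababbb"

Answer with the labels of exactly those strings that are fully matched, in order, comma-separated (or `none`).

i. "bbb" → no match
ii. "abaabb" → no match
iii. "bbbbbbababab" → match
iv. "ababbb" → no match

iii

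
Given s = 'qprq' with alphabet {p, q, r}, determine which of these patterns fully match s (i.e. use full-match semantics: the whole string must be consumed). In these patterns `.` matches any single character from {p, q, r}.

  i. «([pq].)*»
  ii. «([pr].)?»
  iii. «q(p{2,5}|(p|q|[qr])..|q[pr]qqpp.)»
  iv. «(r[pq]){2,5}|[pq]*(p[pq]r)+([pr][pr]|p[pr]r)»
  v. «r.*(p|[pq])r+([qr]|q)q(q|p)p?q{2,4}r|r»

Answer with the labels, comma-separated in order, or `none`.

iii

i → no match
ii → no match
iii → match
iv → no match
v → no match — must start with 'r'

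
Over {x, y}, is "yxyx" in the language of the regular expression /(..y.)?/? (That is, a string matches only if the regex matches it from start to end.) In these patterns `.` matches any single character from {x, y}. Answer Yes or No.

Yes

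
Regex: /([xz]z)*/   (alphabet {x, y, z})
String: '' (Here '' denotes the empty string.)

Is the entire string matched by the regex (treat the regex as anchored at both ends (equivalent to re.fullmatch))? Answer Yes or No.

Yes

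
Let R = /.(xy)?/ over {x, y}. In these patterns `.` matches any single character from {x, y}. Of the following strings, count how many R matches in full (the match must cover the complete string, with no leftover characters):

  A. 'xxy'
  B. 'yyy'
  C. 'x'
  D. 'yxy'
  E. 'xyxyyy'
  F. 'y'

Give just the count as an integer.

A → match
B → no match
C → match
D → match
E → no match
F → match
Total matched: 4

4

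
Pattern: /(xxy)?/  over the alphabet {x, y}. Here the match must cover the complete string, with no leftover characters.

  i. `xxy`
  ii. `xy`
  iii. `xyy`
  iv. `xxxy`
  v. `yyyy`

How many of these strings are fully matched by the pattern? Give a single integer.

1

i → match
ii → no match
iii → no match
iv → no match
v → no match
Total matched: 1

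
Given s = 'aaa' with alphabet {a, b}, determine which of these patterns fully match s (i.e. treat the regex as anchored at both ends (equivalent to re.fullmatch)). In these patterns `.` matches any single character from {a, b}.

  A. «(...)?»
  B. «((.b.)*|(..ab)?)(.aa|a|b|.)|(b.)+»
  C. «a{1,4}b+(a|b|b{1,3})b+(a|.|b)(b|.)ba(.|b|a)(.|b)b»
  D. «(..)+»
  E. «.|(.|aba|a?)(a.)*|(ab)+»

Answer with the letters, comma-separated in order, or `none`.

A, B, E

A → match
B → match
C → no match — must end with 'b'
D → no match
E → match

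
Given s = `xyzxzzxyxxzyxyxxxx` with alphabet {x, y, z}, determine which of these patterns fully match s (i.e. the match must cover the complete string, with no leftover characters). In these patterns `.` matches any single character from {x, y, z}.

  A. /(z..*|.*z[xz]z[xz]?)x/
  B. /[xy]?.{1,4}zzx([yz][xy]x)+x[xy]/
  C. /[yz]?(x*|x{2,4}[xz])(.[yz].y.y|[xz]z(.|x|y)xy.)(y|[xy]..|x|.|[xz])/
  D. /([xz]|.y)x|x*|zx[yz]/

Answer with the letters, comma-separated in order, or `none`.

A → no match
B → match
C → no match
D → no match

B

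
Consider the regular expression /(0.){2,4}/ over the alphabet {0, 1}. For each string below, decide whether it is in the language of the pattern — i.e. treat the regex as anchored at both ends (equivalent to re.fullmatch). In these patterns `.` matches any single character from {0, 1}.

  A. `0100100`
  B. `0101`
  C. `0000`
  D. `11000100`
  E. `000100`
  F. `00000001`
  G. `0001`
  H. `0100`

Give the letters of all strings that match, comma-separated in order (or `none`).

A. `0100100` → no match
B. `0101` → match
C. `0000` → match
D. `11000100` → no match — must start with `0`
E. `000100` → match
F. `00000001` → match
G. `0001` → match
H. `0100` → match

B, C, E, F, G, H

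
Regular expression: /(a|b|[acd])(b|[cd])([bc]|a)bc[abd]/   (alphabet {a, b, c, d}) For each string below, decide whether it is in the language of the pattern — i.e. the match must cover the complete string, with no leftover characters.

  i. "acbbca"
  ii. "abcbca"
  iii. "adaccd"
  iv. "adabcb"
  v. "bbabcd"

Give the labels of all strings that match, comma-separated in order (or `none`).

i, ii, iv, v

i → match
ii → match
iii → no match
iv → match
v → match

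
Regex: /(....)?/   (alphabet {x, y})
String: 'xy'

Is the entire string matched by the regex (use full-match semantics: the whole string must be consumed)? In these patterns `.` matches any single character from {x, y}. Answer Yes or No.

No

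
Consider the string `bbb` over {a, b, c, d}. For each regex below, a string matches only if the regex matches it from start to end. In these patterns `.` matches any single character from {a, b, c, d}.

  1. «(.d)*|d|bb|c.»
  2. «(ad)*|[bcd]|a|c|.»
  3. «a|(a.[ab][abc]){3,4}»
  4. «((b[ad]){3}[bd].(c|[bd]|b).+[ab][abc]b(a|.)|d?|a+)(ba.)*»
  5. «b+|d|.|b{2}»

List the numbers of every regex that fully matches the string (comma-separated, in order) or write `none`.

5

1 → no match
2 → no match
3 → no match — must start with `a`
4 → no match
5 → match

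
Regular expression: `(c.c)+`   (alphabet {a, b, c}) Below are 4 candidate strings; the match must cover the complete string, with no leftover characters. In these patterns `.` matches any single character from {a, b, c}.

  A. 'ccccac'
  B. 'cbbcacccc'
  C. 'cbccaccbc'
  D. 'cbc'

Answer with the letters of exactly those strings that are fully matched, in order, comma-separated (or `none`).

A. 'ccccac' → match
B. 'cbbcacccc' → no match
C. 'cbccaccbc' → match
D. 'cbc' → match

A, C, D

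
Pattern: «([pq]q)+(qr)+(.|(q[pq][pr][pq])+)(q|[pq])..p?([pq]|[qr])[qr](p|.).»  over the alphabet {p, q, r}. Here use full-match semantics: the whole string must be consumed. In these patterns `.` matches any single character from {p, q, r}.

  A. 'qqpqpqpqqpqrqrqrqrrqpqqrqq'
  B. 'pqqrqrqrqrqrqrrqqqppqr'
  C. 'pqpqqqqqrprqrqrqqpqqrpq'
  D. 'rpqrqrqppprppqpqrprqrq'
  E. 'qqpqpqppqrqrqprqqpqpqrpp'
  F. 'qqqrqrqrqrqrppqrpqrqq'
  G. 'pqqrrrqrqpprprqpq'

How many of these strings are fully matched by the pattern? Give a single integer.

1

A → no match
B → no match
C → no match
D → no match
E → no match
F → match
G → no match
Total matched: 1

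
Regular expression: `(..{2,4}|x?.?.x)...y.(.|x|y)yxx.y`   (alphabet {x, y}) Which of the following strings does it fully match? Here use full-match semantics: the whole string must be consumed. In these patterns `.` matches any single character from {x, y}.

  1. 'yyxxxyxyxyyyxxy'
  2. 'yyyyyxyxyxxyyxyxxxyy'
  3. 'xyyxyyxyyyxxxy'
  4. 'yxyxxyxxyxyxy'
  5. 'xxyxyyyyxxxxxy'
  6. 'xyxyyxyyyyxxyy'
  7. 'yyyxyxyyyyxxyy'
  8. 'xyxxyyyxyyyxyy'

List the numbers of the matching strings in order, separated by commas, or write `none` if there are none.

1 → no match
2 → no match
3 → no match
4 → no match
5 → no match
6 → match
7 → match
8 → no match

6, 7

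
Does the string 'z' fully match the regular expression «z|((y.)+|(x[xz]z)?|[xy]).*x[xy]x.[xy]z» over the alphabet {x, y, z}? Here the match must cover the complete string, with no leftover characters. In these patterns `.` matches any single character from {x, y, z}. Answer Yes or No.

Yes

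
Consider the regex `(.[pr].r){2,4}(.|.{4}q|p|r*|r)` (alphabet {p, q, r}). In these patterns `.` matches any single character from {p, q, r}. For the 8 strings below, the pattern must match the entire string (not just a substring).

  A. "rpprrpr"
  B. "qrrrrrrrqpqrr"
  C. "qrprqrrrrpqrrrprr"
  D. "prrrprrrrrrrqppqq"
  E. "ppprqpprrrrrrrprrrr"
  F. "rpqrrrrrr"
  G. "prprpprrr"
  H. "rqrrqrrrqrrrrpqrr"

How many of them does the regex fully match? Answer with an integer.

A → no match
B → match
C → match
D → match
E → match
F → match
G → match
H → no match
Total matched: 6

6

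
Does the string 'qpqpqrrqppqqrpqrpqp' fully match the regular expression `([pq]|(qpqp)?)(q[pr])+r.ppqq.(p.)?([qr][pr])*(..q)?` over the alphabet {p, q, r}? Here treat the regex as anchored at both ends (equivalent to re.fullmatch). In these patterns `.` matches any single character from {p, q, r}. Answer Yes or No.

Yes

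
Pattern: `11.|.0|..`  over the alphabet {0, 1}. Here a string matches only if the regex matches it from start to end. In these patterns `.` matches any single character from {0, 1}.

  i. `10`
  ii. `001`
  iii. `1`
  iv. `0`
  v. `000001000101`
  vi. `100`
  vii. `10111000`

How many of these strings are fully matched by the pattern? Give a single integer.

1

i → match
ii → no match
iii → no match
iv → no match
v → no match
vi → no match
vii → no match
Total matched: 1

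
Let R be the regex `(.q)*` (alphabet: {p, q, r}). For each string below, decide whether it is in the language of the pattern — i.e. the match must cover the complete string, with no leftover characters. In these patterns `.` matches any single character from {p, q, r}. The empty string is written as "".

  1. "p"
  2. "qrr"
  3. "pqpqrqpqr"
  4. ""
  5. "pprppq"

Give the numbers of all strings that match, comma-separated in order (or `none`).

4

1 → no match
2 → no match
3 → no match
4 → match
5 → no match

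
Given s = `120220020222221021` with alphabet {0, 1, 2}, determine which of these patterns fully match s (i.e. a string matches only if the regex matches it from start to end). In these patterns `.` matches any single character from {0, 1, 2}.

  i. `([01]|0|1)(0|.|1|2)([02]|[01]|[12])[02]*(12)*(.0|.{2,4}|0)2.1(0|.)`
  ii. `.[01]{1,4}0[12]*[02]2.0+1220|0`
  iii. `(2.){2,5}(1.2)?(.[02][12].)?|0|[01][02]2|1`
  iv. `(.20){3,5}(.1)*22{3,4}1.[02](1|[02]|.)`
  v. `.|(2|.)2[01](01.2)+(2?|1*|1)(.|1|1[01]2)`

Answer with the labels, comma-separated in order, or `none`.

iv

i → no match
ii → no match
iii → no match
iv → match
v → no match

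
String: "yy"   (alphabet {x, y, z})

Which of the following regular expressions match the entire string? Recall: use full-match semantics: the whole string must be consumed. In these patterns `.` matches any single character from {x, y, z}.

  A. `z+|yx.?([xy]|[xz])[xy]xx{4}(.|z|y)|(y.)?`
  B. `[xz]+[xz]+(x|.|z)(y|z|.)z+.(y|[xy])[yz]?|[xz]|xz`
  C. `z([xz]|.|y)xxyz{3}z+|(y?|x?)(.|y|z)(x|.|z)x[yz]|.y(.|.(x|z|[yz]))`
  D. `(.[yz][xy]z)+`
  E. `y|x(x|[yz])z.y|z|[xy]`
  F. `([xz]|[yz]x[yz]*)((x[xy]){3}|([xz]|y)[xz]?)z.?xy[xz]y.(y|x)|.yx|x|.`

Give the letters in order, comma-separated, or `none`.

A

A → match
B → no match
C → no match
D → no match — must end with "z"
E → no match
F → no match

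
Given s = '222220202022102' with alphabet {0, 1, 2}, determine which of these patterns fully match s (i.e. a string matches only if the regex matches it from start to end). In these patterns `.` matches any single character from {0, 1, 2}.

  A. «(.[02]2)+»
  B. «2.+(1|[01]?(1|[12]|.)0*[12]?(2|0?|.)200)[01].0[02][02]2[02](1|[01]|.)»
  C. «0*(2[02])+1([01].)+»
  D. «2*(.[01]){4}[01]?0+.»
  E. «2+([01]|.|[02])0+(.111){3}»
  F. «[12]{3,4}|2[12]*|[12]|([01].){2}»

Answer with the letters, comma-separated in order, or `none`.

A → no match
B → no match
C → match
D → no match
E → no match — must end with '111'
F → no match

C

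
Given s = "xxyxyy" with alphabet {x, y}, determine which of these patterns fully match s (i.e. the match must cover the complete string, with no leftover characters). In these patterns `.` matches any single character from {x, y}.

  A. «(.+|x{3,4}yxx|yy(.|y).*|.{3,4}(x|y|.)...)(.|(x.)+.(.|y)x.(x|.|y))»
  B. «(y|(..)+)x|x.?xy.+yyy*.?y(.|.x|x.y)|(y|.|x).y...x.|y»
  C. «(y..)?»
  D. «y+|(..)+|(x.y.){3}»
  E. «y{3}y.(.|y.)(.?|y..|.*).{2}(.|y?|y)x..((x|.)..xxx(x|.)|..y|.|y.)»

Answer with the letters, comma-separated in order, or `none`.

A, D

A → match
B → no match
C → no match
D → match
E → no match — must start with "y"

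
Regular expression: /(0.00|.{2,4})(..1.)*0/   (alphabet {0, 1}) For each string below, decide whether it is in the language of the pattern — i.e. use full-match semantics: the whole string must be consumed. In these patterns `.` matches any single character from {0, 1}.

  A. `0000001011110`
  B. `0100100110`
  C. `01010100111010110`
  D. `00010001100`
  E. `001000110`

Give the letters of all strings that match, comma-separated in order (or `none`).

A → match
B. `0100100110` → no match
C → no match
D. `00010001100` → no match
E. `001000110` → match

A, E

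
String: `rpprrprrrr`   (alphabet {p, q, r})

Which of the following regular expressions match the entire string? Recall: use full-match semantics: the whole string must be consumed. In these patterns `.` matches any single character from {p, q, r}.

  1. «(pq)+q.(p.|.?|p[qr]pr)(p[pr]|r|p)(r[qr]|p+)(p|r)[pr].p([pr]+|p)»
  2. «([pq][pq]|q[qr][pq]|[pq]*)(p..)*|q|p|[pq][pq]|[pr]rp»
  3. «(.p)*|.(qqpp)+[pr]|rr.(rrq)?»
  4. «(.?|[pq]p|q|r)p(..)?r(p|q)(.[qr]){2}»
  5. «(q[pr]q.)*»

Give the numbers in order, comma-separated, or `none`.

4

1 → no match — must start with `pq`
2 → no match
3 → no match
4 → match
5 → no match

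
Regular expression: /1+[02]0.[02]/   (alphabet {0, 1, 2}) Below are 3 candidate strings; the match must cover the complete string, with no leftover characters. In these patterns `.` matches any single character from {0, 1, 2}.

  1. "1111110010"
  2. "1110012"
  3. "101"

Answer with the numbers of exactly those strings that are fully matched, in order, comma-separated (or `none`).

1. "1111110010" → match
2. "1110012" → match
3. "101" → no match

1, 2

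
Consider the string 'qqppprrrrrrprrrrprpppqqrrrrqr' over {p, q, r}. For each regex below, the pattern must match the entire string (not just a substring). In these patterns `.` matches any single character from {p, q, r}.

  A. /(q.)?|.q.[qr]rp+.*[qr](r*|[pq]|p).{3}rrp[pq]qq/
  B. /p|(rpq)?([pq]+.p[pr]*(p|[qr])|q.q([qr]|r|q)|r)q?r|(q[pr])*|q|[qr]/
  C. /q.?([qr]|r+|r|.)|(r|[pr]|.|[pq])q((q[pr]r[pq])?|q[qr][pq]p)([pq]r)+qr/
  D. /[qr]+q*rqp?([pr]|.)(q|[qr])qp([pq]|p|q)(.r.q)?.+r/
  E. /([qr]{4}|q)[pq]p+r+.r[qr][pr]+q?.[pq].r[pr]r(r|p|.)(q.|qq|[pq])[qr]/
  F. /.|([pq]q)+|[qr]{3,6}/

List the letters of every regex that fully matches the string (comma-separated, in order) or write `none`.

A → no match
B → no match
C → no match
D → no match
E → match
F → no match

E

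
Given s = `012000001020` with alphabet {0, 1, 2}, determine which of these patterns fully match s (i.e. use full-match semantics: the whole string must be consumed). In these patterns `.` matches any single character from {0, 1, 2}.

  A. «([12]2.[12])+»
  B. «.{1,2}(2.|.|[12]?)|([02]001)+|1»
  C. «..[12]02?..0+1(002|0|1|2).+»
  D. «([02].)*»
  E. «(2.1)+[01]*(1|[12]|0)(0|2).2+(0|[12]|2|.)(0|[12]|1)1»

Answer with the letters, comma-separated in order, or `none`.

A → no match
B → no match
C → match
D → no match
E → no match — must start with `2`

C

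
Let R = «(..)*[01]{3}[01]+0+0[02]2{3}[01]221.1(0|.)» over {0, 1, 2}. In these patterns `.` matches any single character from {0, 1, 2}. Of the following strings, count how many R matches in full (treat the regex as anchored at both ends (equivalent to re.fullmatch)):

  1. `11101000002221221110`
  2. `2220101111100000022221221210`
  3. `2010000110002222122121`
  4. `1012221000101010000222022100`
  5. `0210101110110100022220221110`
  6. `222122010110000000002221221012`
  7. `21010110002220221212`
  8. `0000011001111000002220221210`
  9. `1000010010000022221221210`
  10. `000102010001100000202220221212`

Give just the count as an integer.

7

1 → match
2 → match
3 → no match
4 → no match
5 → match
6 → match
7 → match
8 → match
9 → match
10 → no match
Total matched: 7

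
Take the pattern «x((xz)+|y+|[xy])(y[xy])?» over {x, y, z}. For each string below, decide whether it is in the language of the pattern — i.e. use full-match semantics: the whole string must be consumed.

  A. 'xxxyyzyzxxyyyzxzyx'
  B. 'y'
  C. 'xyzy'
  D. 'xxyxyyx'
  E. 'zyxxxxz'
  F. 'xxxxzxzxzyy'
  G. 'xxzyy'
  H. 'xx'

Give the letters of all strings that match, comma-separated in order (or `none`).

A → no match
B → no match — must start with 'x'
C → no match
D → no match
E → no match — must start with 'x'
F → no match
G → match
H → match

G, H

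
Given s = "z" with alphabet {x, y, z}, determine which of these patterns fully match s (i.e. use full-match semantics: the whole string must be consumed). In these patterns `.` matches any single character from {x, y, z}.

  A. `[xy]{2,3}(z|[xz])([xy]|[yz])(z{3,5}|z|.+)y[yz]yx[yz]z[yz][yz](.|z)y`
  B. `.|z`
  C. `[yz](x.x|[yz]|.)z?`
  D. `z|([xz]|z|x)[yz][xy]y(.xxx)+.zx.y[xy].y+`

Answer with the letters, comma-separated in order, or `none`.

A → no match — must end with "y"
B → match
C → no match
D → match

B, D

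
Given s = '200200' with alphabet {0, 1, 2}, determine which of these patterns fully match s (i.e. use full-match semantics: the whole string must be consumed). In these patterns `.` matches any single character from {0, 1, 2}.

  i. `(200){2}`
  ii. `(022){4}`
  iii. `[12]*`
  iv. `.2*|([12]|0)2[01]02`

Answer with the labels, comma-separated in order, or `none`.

i → match
ii → no match — must start with '022'
iii → no match
iv → no match

i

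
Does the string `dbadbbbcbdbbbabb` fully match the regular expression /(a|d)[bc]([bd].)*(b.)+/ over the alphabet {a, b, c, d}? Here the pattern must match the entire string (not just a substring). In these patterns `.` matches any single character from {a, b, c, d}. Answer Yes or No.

No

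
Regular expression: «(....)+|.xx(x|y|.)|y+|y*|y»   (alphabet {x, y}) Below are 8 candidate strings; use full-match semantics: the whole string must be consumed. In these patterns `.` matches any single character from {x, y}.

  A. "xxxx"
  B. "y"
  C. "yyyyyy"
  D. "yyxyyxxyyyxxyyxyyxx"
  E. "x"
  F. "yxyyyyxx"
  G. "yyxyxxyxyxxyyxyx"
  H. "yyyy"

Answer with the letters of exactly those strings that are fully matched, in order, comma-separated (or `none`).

A, B, C, F, G, H

A → match
B → match
C → match
D → no match
E → no match
F → match
G → match
H → match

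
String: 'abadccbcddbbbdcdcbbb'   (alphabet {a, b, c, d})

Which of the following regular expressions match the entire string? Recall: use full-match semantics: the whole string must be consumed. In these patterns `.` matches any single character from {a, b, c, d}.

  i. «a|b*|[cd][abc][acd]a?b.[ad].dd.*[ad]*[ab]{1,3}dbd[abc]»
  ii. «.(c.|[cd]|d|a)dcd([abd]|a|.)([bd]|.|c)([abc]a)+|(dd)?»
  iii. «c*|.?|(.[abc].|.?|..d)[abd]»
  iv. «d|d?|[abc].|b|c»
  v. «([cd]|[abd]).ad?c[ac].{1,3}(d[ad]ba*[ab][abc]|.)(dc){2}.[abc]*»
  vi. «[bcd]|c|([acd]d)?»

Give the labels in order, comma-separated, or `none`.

i → no match
ii → no match
iii → no match
iv → no match
v → match
vi → no match

v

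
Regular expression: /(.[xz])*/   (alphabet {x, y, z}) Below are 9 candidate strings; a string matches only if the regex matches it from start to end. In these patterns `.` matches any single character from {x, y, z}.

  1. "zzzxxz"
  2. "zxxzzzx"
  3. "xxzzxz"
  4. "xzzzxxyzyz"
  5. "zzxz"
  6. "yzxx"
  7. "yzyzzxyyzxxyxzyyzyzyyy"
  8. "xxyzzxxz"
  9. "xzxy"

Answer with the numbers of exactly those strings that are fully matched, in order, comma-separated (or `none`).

1, 3, 4, 5, 6, 8

1 → match
2 → no match
3 → match
4 → match
5 → match
6 → match
7 → no match
8 → match
9 → no match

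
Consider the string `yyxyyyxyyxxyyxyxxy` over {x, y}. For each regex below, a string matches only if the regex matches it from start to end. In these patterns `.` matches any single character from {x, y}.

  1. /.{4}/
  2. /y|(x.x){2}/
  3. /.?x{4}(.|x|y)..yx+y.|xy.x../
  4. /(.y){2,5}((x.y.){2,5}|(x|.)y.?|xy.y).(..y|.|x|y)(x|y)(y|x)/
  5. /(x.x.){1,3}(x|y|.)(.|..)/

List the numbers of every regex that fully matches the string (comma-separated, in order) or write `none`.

4

1 → no match
2 → no match
3 → no match
4 → match
5 → no match — must start with `x`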